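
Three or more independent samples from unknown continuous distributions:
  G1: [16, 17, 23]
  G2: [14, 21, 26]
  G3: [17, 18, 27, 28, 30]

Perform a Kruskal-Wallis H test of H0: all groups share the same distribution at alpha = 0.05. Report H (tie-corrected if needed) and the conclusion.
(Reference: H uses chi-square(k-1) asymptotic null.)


Step 1: Combine all N = 11 observations and assign midranks.
sorted (value, group, rank): (14,G2,1), (16,G1,2), (17,G1,3.5), (17,G3,3.5), (18,G3,5), (21,G2,6), (23,G1,7), (26,G2,8), (27,G3,9), (28,G3,10), (30,G3,11)
Step 2: Sum ranks within each group.
R_1 = 12.5 (n_1 = 3)
R_2 = 15 (n_2 = 3)
R_3 = 38.5 (n_3 = 5)
Step 3: H = 12/(N(N+1)) * sum(R_i^2/n_i) - 3(N+1)
     = 12/(11*12) * (12.5^2/3 + 15^2/3 + 38.5^2/5) - 3*12
     = 0.090909 * 423.533 - 36
     = 2.503030.
Step 4: Ties present; correction factor C = 1 - 6/(11^3 - 11) = 0.995455. Corrected H = 2.503030 / 0.995455 = 2.514460.
Step 5: Under H0, H ~ chi^2(2); p-value = 0.284441.
Step 6: alpha = 0.05. fail to reject H0.

H = 2.5145, df = 2, p = 0.284441, fail to reject H0.


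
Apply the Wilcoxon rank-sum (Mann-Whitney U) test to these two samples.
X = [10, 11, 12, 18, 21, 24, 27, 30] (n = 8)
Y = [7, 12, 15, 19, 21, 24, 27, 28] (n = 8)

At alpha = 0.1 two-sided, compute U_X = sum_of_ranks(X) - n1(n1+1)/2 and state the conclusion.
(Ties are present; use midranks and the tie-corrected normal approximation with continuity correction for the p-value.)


Step 1: Combine and sort all 16 observations; assign midranks.
sorted (value, group): (7,Y), (10,X), (11,X), (12,X), (12,Y), (15,Y), (18,X), (19,Y), (21,X), (21,Y), (24,X), (24,Y), (27,X), (27,Y), (28,Y), (30,X)
ranks: 7->1, 10->2, 11->3, 12->4.5, 12->4.5, 15->6, 18->7, 19->8, 21->9.5, 21->9.5, 24->11.5, 24->11.5, 27->13.5, 27->13.5, 28->15, 30->16
Step 2: Rank sum for X: R1 = 2 + 3 + 4.5 + 7 + 9.5 + 11.5 + 13.5 + 16 = 67.
Step 3: U_X = R1 - n1(n1+1)/2 = 67 - 8*9/2 = 67 - 36 = 31.
       U_Y = n1*n2 - U_X = 64 - 31 = 33.
Step 4: Ties are present, so use the tie-corrected normal approximation (with continuity correction) for the p-value.
Step 5: p-value = 0.957998; compare to alpha = 0.1. fail to reject H0.

U_X = 31, p = 0.957998, fail to reject H0 at alpha = 0.1.


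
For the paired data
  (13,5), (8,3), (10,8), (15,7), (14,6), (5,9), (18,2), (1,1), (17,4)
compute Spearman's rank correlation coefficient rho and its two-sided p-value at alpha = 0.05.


Step 1: Rank x and y separately (midranks; no ties here).
rank(x): 13->5, 8->3, 10->4, 15->7, 14->6, 5->2, 18->9, 1->1, 17->8
rank(y): 5->5, 3->3, 8->8, 7->7, 6->6, 9->9, 2->2, 1->1, 4->4
Step 2: d_i = R_x(i) - R_y(i); compute d_i^2.
  (5-5)^2=0, (3-3)^2=0, (4-8)^2=16, (7-7)^2=0, (6-6)^2=0, (2-9)^2=49, (9-2)^2=49, (1-1)^2=0, (8-4)^2=16
sum(d^2) = 130.
Step 3: rho = 1 - 6*130 / (9*(9^2 - 1)) = 1 - 780/720 = -0.083333.
Step 4: Under H0, t = rho * sqrt((n-2)/(1-rho^2)) = -0.2212 ~ t(7).
Step 5: Two-sided p-value from the t-distribution with 7 df = 0.831214.
Step 6: alpha = 0.05. fail to reject H0.

rho = -0.0833, p = 0.831214, fail to reject H0 at alpha = 0.05.


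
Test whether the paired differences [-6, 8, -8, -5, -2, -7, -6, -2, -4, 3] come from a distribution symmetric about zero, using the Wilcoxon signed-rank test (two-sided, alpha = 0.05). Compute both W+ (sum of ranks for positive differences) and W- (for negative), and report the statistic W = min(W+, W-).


Step 1: Drop any zero differences (none here) and take |d_i|.
|d| = [6, 8, 8, 5, 2, 7, 6, 2, 4, 3]
Step 2: Midrank |d_i| (ties get averaged ranks).
ranks: |6|->6.5, |8|->9.5, |8|->9.5, |5|->5, |2|->1.5, |7|->8, |6|->6.5, |2|->1.5, |4|->4, |3|->3
Step 3: Attach original signs; sum ranks with positive sign and with negative sign.
W+ = 9.5 + 3 = 12.5
W- = 6.5 + 9.5 + 5 + 1.5 + 8 + 6.5 + 1.5 + 4 = 42.5
(Check: W+ + W- = 55 should equal n(n+1)/2 = 55.)
Step 4: Test statistic W = min(W+, W-) = 12.5.
Step 5: Ties in |d|, so use the tie-corrected normal approximation.
        E[W] = n(n+1)/4 = 10*11/4 = 27.5.
        Tie groups: |d|=2 (t=2), |d|=6 (t=2), |d|=8 (t=2); sum(t^3 - t) = 18.
        Var[W] = n(n+1)(2n+1)/24 - sum(t^3-t)/48 = 2310/24 - 18/48 = 95.875.
        z = (W - E[W]) / sqrt(Var[W]) = (12.5 - 27.5) / 9.7916 = -1.5319.
        Two-sided p = 2*Phi(z) = 0.125540.
Step 6: alpha = 0.05. fail to reject H0.

W+ = 12.5, W- = 42.5, W = min = 12.5, p = 0.125540, fail to reject H0.


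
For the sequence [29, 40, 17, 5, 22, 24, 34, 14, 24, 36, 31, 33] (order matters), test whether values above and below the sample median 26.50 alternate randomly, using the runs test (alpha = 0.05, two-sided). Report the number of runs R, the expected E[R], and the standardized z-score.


Step 1: Compute median = 26.50; label A = above, B = below.
Labels in order: AABBBBABBAAA  (n_A = 6, n_B = 6)
Step 2: Count runs R = 5.
Step 3: Under H0 (random ordering), E[R] = 2*n_A*n_B/(n_A+n_B) + 1 = 2*6*6/12 + 1 = 7.0000.
        Var[R] = 2*n_A*n_B*(2*n_A*n_B - n_A - n_B) / ((n_A+n_B)^2 * (n_A+n_B-1)) = 4320/1584 = 2.7273.
        SD[R] = 1.6514.
Step 4: Continuity-corrected z = (R + 0.5 - E[R]) / SD[R] = (5 + 0.5 - 7.0000) / 1.6514 = -0.9083.
Step 5: Two-sided p-value via normal approximation = 2*(1 - Phi(|z|)) = 0.363722.
Step 6: alpha = 0.05. fail to reject H0.

R = 5, z = -0.9083, p = 0.363722, fail to reject H0.


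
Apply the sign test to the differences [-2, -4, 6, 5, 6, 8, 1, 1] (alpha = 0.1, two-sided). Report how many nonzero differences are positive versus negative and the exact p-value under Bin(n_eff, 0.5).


Step 1: Discard zero differences. Original n = 8; n_eff = number of nonzero differences = 8.
Nonzero differences (with sign): -2, -4, +6, +5, +6, +8, +1, +1
Step 2: Count signs: positive = 6, negative = 2.
Step 3: Under H0: P(positive) = 0.5, so the number of positives S ~ Bin(8, 0.5).
Step 4: Two-sided exact p-value = sum of Bin(8,0.5) probabilities at or below the observed probability = 0.289062.
Step 5: alpha = 0.1. fail to reject H0.

n_eff = 8, pos = 6, neg = 2, p = 0.289062, fail to reject H0.


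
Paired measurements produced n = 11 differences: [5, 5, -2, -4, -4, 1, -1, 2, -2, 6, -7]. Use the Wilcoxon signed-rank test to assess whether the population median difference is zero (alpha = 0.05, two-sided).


Step 1: Drop any zero differences (none here) and take |d_i|.
|d| = [5, 5, 2, 4, 4, 1, 1, 2, 2, 6, 7]
Step 2: Midrank |d_i| (ties get averaged ranks).
ranks: |5|->8.5, |5|->8.5, |2|->4, |4|->6.5, |4|->6.5, |1|->1.5, |1|->1.5, |2|->4, |2|->4, |6|->10, |7|->11
Step 3: Attach original signs; sum ranks with positive sign and with negative sign.
W+ = 8.5 + 8.5 + 1.5 + 4 + 10 = 32.5
W- = 4 + 6.5 + 6.5 + 1.5 + 4 + 11 = 33.5
(Check: W+ + W- = 66 should equal n(n+1)/2 = 66.)
Step 4: Test statistic W = min(W+, W-) = 32.5.
Step 5: Ties in |d|, so use the tie-corrected normal approximation.
        E[W] = n(n+1)/4 = 11*12/4 = 33.
        Tie groups: |d|=1 (t=2), |d|=2 (t=3), |d|=4 (t=2), |d|=5 (t=2); sum(t^3 - t) = 42.
        Var[W] = n(n+1)(2n+1)/24 - sum(t^3-t)/48 = 3036/24 - 42/48 = 125.625.
        z = (W - E[W]) / sqrt(Var[W]) = (32.5 - 33) / 11.2083 = -0.0446.
        Two-sided p = 2*Phi(z) = 0.964418.
Step 6: alpha = 0.05. fail to reject H0.

W+ = 32.5, W- = 33.5, W = min = 32.5, p = 0.964418, fail to reject H0.


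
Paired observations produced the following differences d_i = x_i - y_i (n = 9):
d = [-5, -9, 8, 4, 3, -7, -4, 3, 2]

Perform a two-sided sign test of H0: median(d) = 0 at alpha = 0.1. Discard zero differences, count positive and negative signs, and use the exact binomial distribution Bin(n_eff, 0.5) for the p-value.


Step 1: Discard zero differences. Original n = 9; n_eff = number of nonzero differences = 9.
Nonzero differences (with sign): -5, -9, +8, +4, +3, -7, -4, +3, +2
Step 2: Count signs: positive = 5, negative = 4.
Step 3: Under H0: P(positive) = 0.5, so the number of positives S ~ Bin(9, 0.5).
Step 4: Two-sided exact p-value = sum of Bin(9,0.5) probabilities at or below the observed probability = 1.000000.
Step 5: alpha = 0.1. fail to reject H0.

n_eff = 9, pos = 5, neg = 4, p = 1.000000, fail to reject H0.


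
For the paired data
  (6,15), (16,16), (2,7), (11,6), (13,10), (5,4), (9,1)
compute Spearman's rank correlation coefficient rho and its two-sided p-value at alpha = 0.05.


Step 1: Rank x and y separately (midranks; no ties here).
rank(x): 6->3, 16->7, 2->1, 11->5, 13->6, 5->2, 9->4
rank(y): 15->6, 16->7, 7->4, 6->3, 10->5, 4->2, 1->1
Step 2: d_i = R_x(i) - R_y(i); compute d_i^2.
  (3-6)^2=9, (7-7)^2=0, (1-4)^2=9, (5-3)^2=4, (6-5)^2=1, (2-2)^2=0, (4-1)^2=9
sum(d^2) = 32.
Step 3: rho = 1 - 6*32 / (7*(7^2 - 1)) = 1 - 192/336 = 0.428571.
Step 4: Under H0, t = rho * sqrt((n-2)/(1-rho^2)) = 1.0607 ~ t(5).
Step 5: Two-sided p-value from the t-distribution with 5 df = 0.337368.
Step 6: alpha = 0.05. fail to reject H0.

rho = 0.4286, p = 0.337368, fail to reject H0 at alpha = 0.05.


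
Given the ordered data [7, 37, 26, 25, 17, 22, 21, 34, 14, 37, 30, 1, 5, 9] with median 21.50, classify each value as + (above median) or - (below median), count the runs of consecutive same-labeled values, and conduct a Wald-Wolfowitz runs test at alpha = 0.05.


Step 1: Compute median = 21.50; label A = above, B = below.
Labels in order: BAAABABABAABBB  (n_A = 7, n_B = 7)
Step 2: Count runs R = 9.
Step 3: Under H0 (random ordering), E[R] = 2*n_A*n_B/(n_A+n_B) + 1 = 2*7*7/14 + 1 = 8.0000.
        Var[R] = 2*n_A*n_B*(2*n_A*n_B - n_A - n_B) / ((n_A+n_B)^2 * (n_A+n_B-1)) = 8232/2548 = 3.2308.
        SD[R] = 1.7974.
Step 4: Continuity-corrected z = (R - 0.5 - E[R]) / SD[R] = (9 - 0.5 - 8.0000) / 1.7974 = 0.2782.
Step 5: Two-sided p-value via normal approximation = 2*(1 - Phi(|z|)) = 0.780879.
Step 6: alpha = 0.05. fail to reject H0.

R = 9, z = 0.2782, p = 0.780879, fail to reject H0.


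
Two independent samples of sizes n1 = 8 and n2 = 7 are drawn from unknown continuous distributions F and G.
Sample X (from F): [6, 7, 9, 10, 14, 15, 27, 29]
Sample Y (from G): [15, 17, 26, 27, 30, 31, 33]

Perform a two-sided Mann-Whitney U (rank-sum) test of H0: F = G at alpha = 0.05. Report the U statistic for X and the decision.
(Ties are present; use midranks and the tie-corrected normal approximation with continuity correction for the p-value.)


Step 1: Combine and sort all 15 observations; assign midranks.
sorted (value, group): (6,X), (7,X), (9,X), (10,X), (14,X), (15,X), (15,Y), (17,Y), (26,Y), (27,X), (27,Y), (29,X), (30,Y), (31,Y), (33,Y)
ranks: 6->1, 7->2, 9->3, 10->4, 14->5, 15->6.5, 15->6.5, 17->8, 26->9, 27->10.5, 27->10.5, 29->12, 30->13, 31->14, 33->15
Step 2: Rank sum for X: R1 = 1 + 2 + 3 + 4 + 5 + 6.5 + 10.5 + 12 = 44.
Step 3: U_X = R1 - n1(n1+1)/2 = 44 - 8*9/2 = 44 - 36 = 8.
       U_Y = n1*n2 - U_X = 56 - 8 = 48.
Step 4: Ties are present, so use the tie-corrected normal approximation (with continuity correction) for the p-value.
Step 5: p-value = 0.023776; compare to alpha = 0.05. reject H0.

U_X = 8, p = 0.023776, reject H0 at alpha = 0.05.


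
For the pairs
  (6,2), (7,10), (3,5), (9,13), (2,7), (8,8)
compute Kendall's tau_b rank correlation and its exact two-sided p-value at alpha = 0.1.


Step 1: Enumerate the 15 unordered pairs (i,j) with i<j and classify each by sign(x_j-x_i) * sign(y_j-y_i).
  (1,2):dx=+1,dy=+8->C; (1,3):dx=-3,dy=+3->D; (1,4):dx=+3,dy=+11->C; (1,5):dx=-4,dy=+5->D
  (1,6):dx=+2,dy=+6->C; (2,3):dx=-4,dy=-5->C; (2,4):dx=+2,dy=+3->C; (2,5):dx=-5,dy=-3->C
  (2,6):dx=+1,dy=-2->D; (3,4):dx=+6,dy=+8->C; (3,5):dx=-1,dy=+2->D; (3,6):dx=+5,dy=+3->C
  (4,5):dx=-7,dy=-6->C; (4,6):dx=-1,dy=-5->C; (5,6):dx=+6,dy=+1->C
Step 2: C = 11, D = 4, total pairs = 15.
Step 3: tau = (C - D)/(n(n-1)/2) = (11 - 4)/15 = 0.466667.
Step 4: Exact two-sided p-value (enumerate n! = 720 permutations of y under H0): p = 0.272222.
Step 5: alpha = 0.1. fail to reject H0.

tau_b = 0.4667 (C=11, D=4), p = 0.272222, fail to reject H0.


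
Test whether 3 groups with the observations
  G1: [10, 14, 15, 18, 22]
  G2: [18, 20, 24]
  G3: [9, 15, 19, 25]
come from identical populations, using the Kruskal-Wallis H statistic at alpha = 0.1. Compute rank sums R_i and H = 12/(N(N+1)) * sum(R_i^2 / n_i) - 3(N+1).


Step 1: Combine all N = 12 observations and assign midranks.
sorted (value, group, rank): (9,G3,1), (10,G1,2), (14,G1,3), (15,G1,4.5), (15,G3,4.5), (18,G1,6.5), (18,G2,6.5), (19,G3,8), (20,G2,9), (22,G1,10), (24,G2,11), (25,G3,12)
Step 2: Sum ranks within each group.
R_1 = 26 (n_1 = 5)
R_2 = 26.5 (n_2 = 3)
R_3 = 25.5 (n_3 = 4)
Step 3: H = 12/(N(N+1)) * sum(R_i^2/n_i) - 3(N+1)
     = 12/(12*13) * (26^2/5 + 26.5^2/3 + 25.5^2/4) - 3*13
     = 0.076923 * 531.846 - 39
     = 1.911218.
Step 4: Ties present; correction factor C = 1 - 12/(12^3 - 12) = 0.993007. Corrected H = 1.911218 / 0.993007 = 1.924677.
Step 5: Under H0, H ~ chi^2(2); p-value = 0.381998.
Step 6: alpha = 0.1. fail to reject H0.

H = 1.9247, df = 2, p = 0.381998, fail to reject H0.


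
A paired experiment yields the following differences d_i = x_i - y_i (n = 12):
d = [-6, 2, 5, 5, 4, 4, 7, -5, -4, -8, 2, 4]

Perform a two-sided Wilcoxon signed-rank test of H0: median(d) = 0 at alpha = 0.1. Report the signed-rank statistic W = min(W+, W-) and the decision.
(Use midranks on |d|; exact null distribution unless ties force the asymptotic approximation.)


Step 1: Drop any zero differences (none here) and take |d_i|.
|d| = [6, 2, 5, 5, 4, 4, 7, 5, 4, 8, 2, 4]
Step 2: Midrank |d_i| (ties get averaged ranks).
ranks: |6|->10, |2|->1.5, |5|->8, |5|->8, |4|->4.5, |4|->4.5, |7|->11, |5|->8, |4|->4.5, |8|->12, |2|->1.5, |4|->4.5
Step 3: Attach original signs; sum ranks with positive sign and with negative sign.
W+ = 1.5 + 8 + 8 + 4.5 + 4.5 + 11 + 1.5 + 4.5 = 43.5
W- = 10 + 8 + 4.5 + 12 = 34.5
(Check: W+ + W- = 78 should equal n(n+1)/2 = 78.)
Step 4: Test statistic W = min(W+, W-) = 34.5.
Step 5: Ties in |d|, so use the tie-corrected normal approximation.
        E[W] = n(n+1)/4 = 12*13/4 = 39.
        Tie groups: |d|=2 (t=2), |d|=4 (t=4), |d|=5 (t=3); sum(t^3 - t) = 90.
        Var[W] = n(n+1)(2n+1)/24 - sum(t^3-t)/48 = 3900/24 - 90/48 = 160.625.
        z = (W - E[W]) / sqrt(Var[W]) = (34.5 - 39) / 12.6738 = -0.3551.
        Two-sided p = 2*Phi(z) = 0.722542.
Step 6: alpha = 0.1. fail to reject H0.

W+ = 43.5, W- = 34.5, W = min = 34.5, p = 0.722542, fail to reject H0.


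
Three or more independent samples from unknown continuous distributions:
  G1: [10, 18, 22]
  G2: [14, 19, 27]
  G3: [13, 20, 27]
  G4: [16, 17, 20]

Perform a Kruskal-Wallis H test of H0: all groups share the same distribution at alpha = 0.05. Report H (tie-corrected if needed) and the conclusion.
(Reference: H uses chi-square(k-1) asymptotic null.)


Step 1: Combine all N = 12 observations and assign midranks.
sorted (value, group, rank): (10,G1,1), (13,G3,2), (14,G2,3), (16,G4,4), (17,G4,5), (18,G1,6), (19,G2,7), (20,G3,8.5), (20,G4,8.5), (22,G1,10), (27,G2,11.5), (27,G3,11.5)
Step 2: Sum ranks within each group.
R_1 = 17 (n_1 = 3)
R_2 = 21.5 (n_2 = 3)
R_3 = 22 (n_3 = 3)
R_4 = 17.5 (n_4 = 3)
Step 3: H = 12/(N(N+1)) * sum(R_i^2/n_i) - 3(N+1)
     = 12/(12*13) * (17^2/3 + 21.5^2/3 + 22^2/3 + 17.5^2/3) - 3*13
     = 0.076923 * 513.833 - 39
     = 0.525641.
Step 4: Ties present; correction factor C = 1 - 12/(12^3 - 12) = 0.993007. Corrected H = 0.525641 / 0.993007 = 0.529343.
Step 5: Under H0, H ~ chi^2(3); p-value = 0.912399.
Step 6: alpha = 0.05. fail to reject H0.

H = 0.5293, df = 3, p = 0.912399, fail to reject H0.


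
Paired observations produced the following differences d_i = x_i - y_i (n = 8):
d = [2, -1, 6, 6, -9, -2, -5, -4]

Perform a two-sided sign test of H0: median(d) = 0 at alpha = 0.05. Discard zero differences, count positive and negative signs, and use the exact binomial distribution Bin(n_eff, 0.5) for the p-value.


Step 1: Discard zero differences. Original n = 8; n_eff = number of nonzero differences = 8.
Nonzero differences (with sign): +2, -1, +6, +6, -9, -2, -5, -4
Step 2: Count signs: positive = 3, negative = 5.
Step 3: Under H0: P(positive) = 0.5, so the number of positives S ~ Bin(8, 0.5).
Step 4: Two-sided exact p-value = sum of Bin(8,0.5) probabilities at or below the observed probability = 0.726562.
Step 5: alpha = 0.05. fail to reject H0.

n_eff = 8, pos = 3, neg = 5, p = 0.726562, fail to reject H0.


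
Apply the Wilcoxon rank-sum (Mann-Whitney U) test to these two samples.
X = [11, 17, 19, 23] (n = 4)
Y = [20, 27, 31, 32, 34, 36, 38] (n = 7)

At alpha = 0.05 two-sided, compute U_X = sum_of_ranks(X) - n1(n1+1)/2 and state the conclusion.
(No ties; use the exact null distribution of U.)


Step 1: Combine and sort all 11 observations; assign midranks.
sorted (value, group): (11,X), (17,X), (19,X), (20,Y), (23,X), (27,Y), (31,Y), (32,Y), (34,Y), (36,Y), (38,Y)
ranks: 11->1, 17->2, 19->3, 20->4, 23->5, 27->6, 31->7, 32->8, 34->9, 36->10, 38->11
Step 2: Rank sum for X: R1 = 1 + 2 + 3 + 5 = 11.
Step 3: U_X = R1 - n1(n1+1)/2 = 11 - 4*5/2 = 11 - 10 = 1.
       U_Y = n1*n2 - U_X = 28 - 1 = 27.
Step 4: No ties, so the exact null distribution of U (based on enumerating the C(11,4) = 330 equally likely rank assignments) gives the two-sided p-value.
Step 5: p-value = 0.012121; compare to alpha = 0.05. reject H0.

U_X = 1, p = 0.012121, reject H0 at alpha = 0.05.


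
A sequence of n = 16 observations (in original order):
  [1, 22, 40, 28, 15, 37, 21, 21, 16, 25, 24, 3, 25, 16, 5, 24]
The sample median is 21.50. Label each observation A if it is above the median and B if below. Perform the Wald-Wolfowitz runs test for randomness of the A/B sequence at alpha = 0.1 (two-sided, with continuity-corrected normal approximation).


Step 1: Compute median = 21.50; label A = above, B = below.
Labels in order: BAAABABBBAABABBA  (n_A = 8, n_B = 8)
Step 2: Count runs R = 10.
Step 3: Under H0 (random ordering), E[R] = 2*n_A*n_B/(n_A+n_B) + 1 = 2*8*8/16 + 1 = 9.0000.
        Var[R] = 2*n_A*n_B*(2*n_A*n_B - n_A - n_B) / ((n_A+n_B)^2 * (n_A+n_B-1)) = 14336/3840 = 3.7333.
        SD[R] = 1.9322.
Step 4: Continuity-corrected z = (R - 0.5 - E[R]) / SD[R] = (10 - 0.5 - 9.0000) / 1.9322 = 0.2588.
Step 5: Two-sided p-value via normal approximation = 2*(1 - Phi(|z|)) = 0.795809.
Step 6: alpha = 0.1. fail to reject H0.

R = 10, z = 0.2588, p = 0.795809, fail to reject H0.


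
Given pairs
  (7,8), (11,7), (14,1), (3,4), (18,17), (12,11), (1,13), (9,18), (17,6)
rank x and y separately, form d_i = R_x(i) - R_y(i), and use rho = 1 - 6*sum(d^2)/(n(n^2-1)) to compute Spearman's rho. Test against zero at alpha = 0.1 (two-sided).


Step 1: Rank x and y separately (midranks; no ties here).
rank(x): 7->3, 11->5, 14->7, 3->2, 18->9, 12->6, 1->1, 9->4, 17->8
rank(y): 8->5, 7->4, 1->1, 4->2, 17->8, 11->6, 13->7, 18->9, 6->3
Step 2: d_i = R_x(i) - R_y(i); compute d_i^2.
  (3-5)^2=4, (5-4)^2=1, (7-1)^2=36, (2-2)^2=0, (9-8)^2=1, (6-6)^2=0, (1-7)^2=36, (4-9)^2=25, (8-3)^2=25
sum(d^2) = 128.
Step 3: rho = 1 - 6*128 / (9*(9^2 - 1)) = 1 - 768/720 = -0.066667.
Step 4: Under H0, t = rho * sqrt((n-2)/(1-rho^2)) = -0.1768 ~ t(7).
Step 5: Two-sided p-value from the t-distribution with 7 df = 0.864690.
Step 6: alpha = 0.1. fail to reject H0.

rho = -0.0667, p = 0.864690, fail to reject H0 at alpha = 0.1.


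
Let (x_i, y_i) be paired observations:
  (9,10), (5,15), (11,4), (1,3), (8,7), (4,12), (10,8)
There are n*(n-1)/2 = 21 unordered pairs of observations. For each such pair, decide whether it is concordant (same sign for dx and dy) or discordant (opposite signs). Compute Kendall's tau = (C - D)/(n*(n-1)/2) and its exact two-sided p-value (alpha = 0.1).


Step 1: Enumerate the 21 unordered pairs (i,j) with i<j and classify each by sign(x_j-x_i) * sign(y_j-y_i).
  (1,2):dx=-4,dy=+5->D; (1,3):dx=+2,dy=-6->D; (1,4):dx=-8,dy=-7->C; (1,5):dx=-1,dy=-3->C
  (1,6):dx=-5,dy=+2->D; (1,7):dx=+1,dy=-2->D; (2,3):dx=+6,dy=-11->D; (2,4):dx=-4,dy=-12->C
  (2,5):dx=+3,dy=-8->D; (2,6):dx=-1,dy=-3->C; (2,7):dx=+5,dy=-7->D; (3,4):dx=-10,dy=-1->C
  (3,5):dx=-3,dy=+3->D; (3,6):dx=-7,dy=+8->D; (3,7):dx=-1,dy=+4->D; (4,5):dx=+7,dy=+4->C
  (4,6):dx=+3,dy=+9->C; (4,7):dx=+9,dy=+5->C; (5,6):dx=-4,dy=+5->D; (5,7):dx=+2,dy=+1->C
  (6,7):dx=+6,dy=-4->D
Step 2: C = 9, D = 12, total pairs = 21.
Step 3: tau = (C - D)/(n(n-1)/2) = (9 - 12)/21 = -0.142857.
Step 4: Exact two-sided p-value (enumerate n! = 5040 permutations of y under H0): p = 0.772619.
Step 5: alpha = 0.1. fail to reject H0.

tau_b = -0.1429 (C=9, D=12), p = 0.772619, fail to reject H0.


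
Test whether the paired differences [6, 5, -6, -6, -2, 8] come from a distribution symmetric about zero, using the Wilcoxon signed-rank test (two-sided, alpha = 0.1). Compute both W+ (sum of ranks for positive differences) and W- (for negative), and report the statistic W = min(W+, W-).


Step 1: Drop any zero differences (none here) and take |d_i|.
|d| = [6, 5, 6, 6, 2, 8]
Step 2: Midrank |d_i| (ties get averaged ranks).
ranks: |6|->4, |5|->2, |6|->4, |6|->4, |2|->1, |8|->6
Step 3: Attach original signs; sum ranks with positive sign and with negative sign.
W+ = 4 + 2 + 6 = 12
W- = 4 + 4 + 1 = 9
(Check: W+ + W- = 21 should equal n(n+1)/2 = 21.)
Step 4: Test statistic W = min(W+, W-) = 9.
Step 5: Ties in |d|, so use the tie-corrected normal approximation.
        E[W] = n(n+1)/4 = 6*7/4 = 10.5.
        Tie groups: |d|=6 (t=3); sum(t^3 - t) = 24.
        Var[W] = n(n+1)(2n+1)/24 - sum(t^3-t)/48 = 546/24 - 24/48 = 22.25.
        z = (W - E[W]) / sqrt(Var[W]) = (9 - 10.5) / 4.7170 = -0.3180.
        Two-sided p = 2*Phi(z) = 0.750485.
Step 6: alpha = 0.1. fail to reject H0.

W+ = 12, W- = 9, W = min = 9, p = 0.750485, fail to reject H0.


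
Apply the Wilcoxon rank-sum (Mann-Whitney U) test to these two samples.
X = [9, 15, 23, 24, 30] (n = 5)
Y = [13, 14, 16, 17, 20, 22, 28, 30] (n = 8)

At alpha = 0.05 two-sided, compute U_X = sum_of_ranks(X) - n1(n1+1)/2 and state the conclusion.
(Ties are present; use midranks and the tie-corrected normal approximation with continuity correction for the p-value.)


Step 1: Combine and sort all 13 observations; assign midranks.
sorted (value, group): (9,X), (13,Y), (14,Y), (15,X), (16,Y), (17,Y), (20,Y), (22,Y), (23,X), (24,X), (28,Y), (30,X), (30,Y)
ranks: 9->1, 13->2, 14->3, 15->4, 16->5, 17->6, 20->7, 22->8, 23->9, 24->10, 28->11, 30->12.5, 30->12.5
Step 2: Rank sum for X: R1 = 1 + 4 + 9 + 10 + 12.5 = 36.5.
Step 3: U_X = R1 - n1(n1+1)/2 = 36.5 - 5*6/2 = 36.5 - 15 = 21.5.
       U_Y = n1*n2 - U_X = 40 - 21.5 = 18.5.
Step 4: Ties are present, so use the tie-corrected normal approximation (with continuity correction) for the p-value.
Step 5: p-value = 0.883458; compare to alpha = 0.05. fail to reject H0.

U_X = 21.5, p = 0.883458, fail to reject H0 at alpha = 0.05.


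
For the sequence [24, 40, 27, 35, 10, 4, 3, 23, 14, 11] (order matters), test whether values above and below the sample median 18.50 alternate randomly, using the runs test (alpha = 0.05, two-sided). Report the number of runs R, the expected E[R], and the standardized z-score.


Step 1: Compute median = 18.50; label A = above, B = below.
Labels in order: AAAABBBABB  (n_A = 5, n_B = 5)
Step 2: Count runs R = 4.
Step 3: Under H0 (random ordering), E[R] = 2*n_A*n_B/(n_A+n_B) + 1 = 2*5*5/10 + 1 = 6.0000.
        Var[R] = 2*n_A*n_B*(2*n_A*n_B - n_A - n_B) / ((n_A+n_B)^2 * (n_A+n_B-1)) = 2000/900 = 2.2222.
        SD[R] = 1.4907.
Step 4: Continuity-corrected z = (R + 0.5 - E[R]) / SD[R] = (4 + 0.5 - 6.0000) / 1.4907 = -1.0062.
Step 5: Two-sided p-value via normal approximation = 2*(1 - Phi(|z|)) = 0.314305.
Step 6: alpha = 0.05. fail to reject H0.

R = 4, z = -1.0062, p = 0.314305, fail to reject H0.


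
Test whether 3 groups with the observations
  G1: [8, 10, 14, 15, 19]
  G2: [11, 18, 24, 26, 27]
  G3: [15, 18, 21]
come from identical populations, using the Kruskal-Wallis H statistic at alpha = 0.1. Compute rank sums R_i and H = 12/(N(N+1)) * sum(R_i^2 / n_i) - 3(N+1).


Step 1: Combine all N = 13 observations and assign midranks.
sorted (value, group, rank): (8,G1,1), (10,G1,2), (11,G2,3), (14,G1,4), (15,G1,5.5), (15,G3,5.5), (18,G2,7.5), (18,G3,7.5), (19,G1,9), (21,G3,10), (24,G2,11), (26,G2,12), (27,G2,13)
Step 2: Sum ranks within each group.
R_1 = 21.5 (n_1 = 5)
R_2 = 46.5 (n_2 = 5)
R_3 = 23 (n_3 = 3)
Step 3: H = 12/(N(N+1)) * sum(R_i^2/n_i) - 3(N+1)
     = 12/(13*14) * (21.5^2/5 + 46.5^2/5 + 23^2/3) - 3*14
     = 0.065934 * 701.233 - 42
     = 4.235165.
Step 4: Ties present; correction factor C = 1 - 12/(13^3 - 13) = 0.994505. Corrected H = 4.235165 / 0.994505 = 4.258564.
Step 5: Under H0, H ~ chi^2(2); p-value = 0.118923.
Step 6: alpha = 0.1. fail to reject H0.

H = 4.2586, df = 2, p = 0.118923, fail to reject H0.


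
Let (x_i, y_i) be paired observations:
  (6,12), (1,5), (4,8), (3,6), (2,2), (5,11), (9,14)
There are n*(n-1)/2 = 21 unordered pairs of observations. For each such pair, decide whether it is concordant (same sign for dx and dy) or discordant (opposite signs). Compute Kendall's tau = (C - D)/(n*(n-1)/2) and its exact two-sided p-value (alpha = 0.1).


Step 1: Enumerate the 21 unordered pairs (i,j) with i<j and classify each by sign(x_j-x_i) * sign(y_j-y_i).
  (1,2):dx=-5,dy=-7->C; (1,3):dx=-2,dy=-4->C; (1,4):dx=-3,dy=-6->C; (1,5):dx=-4,dy=-10->C
  (1,6):dx=-1,dy=-1->C; (1,7):dx=+3,dy=+2->C; (2,3):dx=+3,dy=+3->C; (2,4):dx=+2,dy=+1->C
  (2,5):dx=+1,dy=-3->D; (2,6):dx=+4,dy=+6->C; (2,7):dx=+8,dy=+9->C; (3,4):dx=-1,dy=-2->C
  (3,5):dx=-2,dy=-6->C; (3,6):dx=+1,dy=+3->C; (3,7):dx=+5,dy=+6->C; (4,5):dx=-1,dy=-4->C
  (4,6):dx=+2,dy=+5->C; (4,7):dx=+6,dy=+8->C; (5,6):dx=+3,dy=+9->C; (5,7):dx=+7,dy=+12->C
  (6,7):dx=+4,dy=+3->C
Step 2: C = 20, D = 1, total pairs = 21.
Step 3: tau = (C - D)/(n(n-1)/2) = (20 - 1)/21 = 0.904762.
Step 4: Exact two-sided p-value (enumerate n! = 5040 permutations of y under H0): p = 0.002778.
Step 5: alpha = 0.1. reject H0.

tau_b = 0.9048 (C=20, D=1), p = 0.002778, reject H0.


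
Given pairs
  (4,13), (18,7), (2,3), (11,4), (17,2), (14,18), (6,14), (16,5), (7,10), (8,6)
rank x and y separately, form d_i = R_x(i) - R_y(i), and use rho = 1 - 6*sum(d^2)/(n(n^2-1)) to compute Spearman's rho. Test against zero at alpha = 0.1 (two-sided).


Step 1: Rank x and y separately (midranks; no ties here).
rank(x): 4->2, 18->10, 2->1, 11->6, 17->9, 14->7, 6->3, 16->8, 7->4, 8->5
rank(y): 13->8, 7->6, 3->2, 4->3, 2->1, 18->10, 14->9, 5->4, 10->7, 6->5
Step 2: d_i = R_x(i) - R_y(i); compute d_i^2.
  (2-8)^2=36, (10-6)^2=16, (1-2)^2=1, (6-3)^2=9, (9-1)^2=64, (7-10)^2=9, (3-9)^2=36, (8-4)^2=16, (4-7)^2=9, (5-5)^2=0
sum(d^2) = 196.
Step 3: rho = 1 - 6*196 / (10*(10^2 - 1)) = 1 - 1176/990 = -0.187879.
Step 4: Under H0, t = rho * sqrt((n-2)/(1-rho^2)) = -0.5410 ~ t(8).
Step 5: Two-sided p-value from the t-distribution with 8 df = 0.603218.
Step 6: alpha = 0.1. fail to reject H0.

rho = -0.1879, p = 0.603218, fail to reject H0 at alpha = 0.1.


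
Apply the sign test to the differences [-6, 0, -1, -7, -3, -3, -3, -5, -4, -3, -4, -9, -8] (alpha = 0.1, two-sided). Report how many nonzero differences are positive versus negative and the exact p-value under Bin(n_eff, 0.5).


Step 1: Discard zero differences. Original n = 13; n_eff = number of nonzero differences = 12.
Nonzero differences (with sign): -6, -1, -7, -3, -3, -3, -5, -4, -3, -4, -9, -8
Step 2: Count signs: positive = 0, negative = 12.
Step 3: Under H0: P(positive) = 0.5, so the number of positives S ~ Bin(12, 0.5).
Step 4: Two-sided exact p-value = sum of Bin(12,0.5) probabilities at or below the observed probability = 0.000488.
Step 5: alpha = 0.1. reject H0.

n_eff = 12, pos = 0, neg = 12, p = 0.000488, reject H0.


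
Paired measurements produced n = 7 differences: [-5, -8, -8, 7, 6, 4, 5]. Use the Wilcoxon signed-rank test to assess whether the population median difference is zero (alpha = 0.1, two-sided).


Step 1: Drop any zero differences (none here) and take |d_i|.
|d| = [5, 8, 8, 7, 6, 4, 5]
Step 2: Midrank |d_i| (ties get averaged ranks).
ranks: |5|->2.5, |8|->6.5, |8|->6.5, |7|->5, |6|->4, |4|->1, |5|->2.5
Step 3: Attach original signs; sum ranks with positive sign and with negative sign.
W+ = 5 + 4 + 1 + 2.5 = 12.5
W- = 2.5 + 6.5 + 6.5 = 15.5
(Check: W+ + W- = 28 should equal n(n+1)/2 = 28.)
Step 4: Test statistic W = min(W+, W-) = 12.5.
Step 5: Ties in |d|, so use the tie-corrected normal approximation.
        E[W] = n(n+1)/4 = 7*8/4 = 14.
        Tie groups: |d|=5 (t=2), |d|=8 (t=2); sum(t^3 - t) = 12.
        Var[W] = n(n+1)(2n+1)/24 - sum(t^3-t)/48 = 840/24 - 12/48 = 34.75.
        z = (W - E[W]) / sqrt(Var[W]) = (12.5 - 14) / 5.8949 = -0.2545.
        Two-sided p = 2*Phi(z) = 0.799143.
Step 6: alpha = 0.1. fail to reject H0.

W+ = 12.5, W- = 15.5, W = min = 12.5, p = 0.799143, fail to reject H0.


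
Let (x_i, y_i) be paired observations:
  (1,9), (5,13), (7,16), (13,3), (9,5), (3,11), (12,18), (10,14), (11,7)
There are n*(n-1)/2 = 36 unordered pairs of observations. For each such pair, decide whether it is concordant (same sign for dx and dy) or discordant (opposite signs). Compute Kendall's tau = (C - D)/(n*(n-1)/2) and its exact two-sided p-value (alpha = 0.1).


Step 1: Enumerate the 36 unordered pairs (i,j) with i<j and classify each by sign(x_j-x_i) * sign(y_j-y_i).
  (1,2):dx=+4,dy=+4->C; (1,3):dx=+6,dy=+7->C; (1,4):dx=+12,dy=-6->D; (1,5):dx=+8,dy=-4->D
  (1,6):dx=+2,dy=+2->C; (1,7):dx=+11,dy=+9->C; (1,8):dx=+9,dy=+5->C; (1,9):dx=+10,dy=-2->D
  (2,3):dx=+2,dy=+3->C; (2,4):dx=+8,dy=-10->D; (2,5):dx=+4,dy=-8->D; (2,6):dx=-2,dy=-2->C
  (2,7):dx=+7,dy=+5->C; (2,8):dx=+5,dy=+1->C; (2,9):dx=+6,dy=-6->D; (3,4):dx=+6,dy=-13->D
  (3,5):dx=+2,dy=-11->D; (3,6):dx=-4,dy=-5->C; (3,7):dx=+5,dy=+2->C; (3,8):dx=+3,dy=-2->D
  (3,9):dx=+4,dy=-9->D; (4,5):dx=-4,dy=+2->D; (4,6):dx=-10,dy=+8->D; (4,7):dx=-1,dy=+15->D
  (4,8):dx=-3,dy=+11->D; (4,9):dx=-2,dy=+4->D; (5,6):dx=-6,dy=+6->D; (5,7):dx=+3,dy=+13->C
  (5,8):dx=+1,dy=+9->C; (5,9):dx=+2,dy=+2->C; (6,7):dx=+9,dy=+7->C; (6,8):dx=+7,dy=+3->C
  (6,9):dx=+8,dy=-4->D; (7,8):dx=-2,dy=-4->C; (7,9):dx=-1,dy=-11->C; (8,9):dx=+1,dy=-7->D
Step 2: C = 18, D = 18, total pairs = 36.
Step 3: tau = (C - D)/(n(n-1)/2) = (18 - 18)/36 = 0.000000.
Step 4: Exact two-sided p-value (enumerate n! = 362880 permutations of y under H0): p = 1.000000.
Step 5: alpha = 0.1. fail to reject H0.

tau_b = 0.0000 (C=18, D=18), p = 1.000000, fail to reject H0.


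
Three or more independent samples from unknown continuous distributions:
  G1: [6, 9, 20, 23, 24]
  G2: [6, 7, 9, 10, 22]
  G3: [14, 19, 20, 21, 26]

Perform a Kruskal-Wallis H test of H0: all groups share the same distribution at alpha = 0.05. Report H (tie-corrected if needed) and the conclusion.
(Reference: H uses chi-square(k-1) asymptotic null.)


Step 1: Combine all N = 15 observations and assign midranks.
sorted (value, group, rank): (6,G1,1.5), (6,G2,1.5), (7,G2,3), (9,G1,4.5), (9,G2,4.5), (10,G2,6), (14,G3,7), (19,G3,8), (20,G1,9.5), (20,G3,9.5), (21,G3,11), (22,G2,12), (23,G1,13), (24,G1,14), (26,G3,15)
Step 2: Sum ranks within each group.
R_1 = 42.5 (n_1 = 5)
R_2 = 27 (n_2 = 5)
R_3 = 50.5 (n_3 = 5)
Step 3: H = 12/(N(N+1)) * sum(R_i^2/n_i) - 3(N+1)
     = 12/(15*16) * (42.5^2/5 + 27^2/5 + 50.5^2/5) - 3*16
     = 0.050000 * 1017.1 - 48
     = 2.855000.
Step 4: Ties present; correction factor C = 1 - 18/(15^3 - 15) = 0.994643. Corrected H = 2.855000 / 0.994643 = 2.870377.
Step 5: Under H0, H ~ chi^2(2); p-value = 0.238070.
Step 6: alpha = 0.05. fail to reject H0.

H = 2.8704, df = 2, p = 0.238070, fail to reject H0.


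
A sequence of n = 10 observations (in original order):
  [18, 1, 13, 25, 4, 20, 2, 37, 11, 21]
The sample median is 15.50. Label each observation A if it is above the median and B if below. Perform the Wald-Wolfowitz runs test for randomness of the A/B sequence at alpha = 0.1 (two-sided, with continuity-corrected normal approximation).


Step 1: Compute median = 15.50; label A = above, B = below.
Labels in order: ABBABABABA  (n_A = 5, n_B = 5)
Step 2: Count runs R = 9.
Step 3: Under H0 (random ordering), E[R] = 2*n_A*n_B/(n_A+n_B) + 1 = 2*5*5/10 + 1 = 6.0000.
        Var[R] = 2*n_A*n_B*(2*n_A*n_B - n_A - n_B) / ((n_A+n_B)^2 * (n_A+n_B-1)) = 2000/900 = 2.2222.
        SD[R] = 1.4907.
Step 4: Continuity-corrected z = (R - 0.5 - E[R]) / SD[R] = (9 - 0.5 - 6.0000) / 1.4907 = 1.6771.
Step 5: Two-sided p-value via normal approximation = 2*(1 - Phi(|z|)) = 0.093533.
Step 6: alpha = 0.1. reject H0.

R = 9, z = 1.6771, p = 0.093533, reject H0.


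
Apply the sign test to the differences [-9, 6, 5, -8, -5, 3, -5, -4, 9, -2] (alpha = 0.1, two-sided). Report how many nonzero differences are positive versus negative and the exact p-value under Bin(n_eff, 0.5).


Step 1: Discard zero differences. Original n = 10; n_eff = number of nonzero differences = 10.
Nonzero differences (with sign): -9, +6, +5, -8, -5, +3, -5, -4, +9, -2
Step 2: Count signs: positive = 4, negative = 6.
Step 3: Under H0: P(positive) = 0.5, so the number of positives S ~ Bin(10, 0.5).
Step 4: Two-sided exact p-value = sum of Bin(10,0.5) probabilities at or below the observed probability = 0.753906.
Step 5: alpha = 0.1. fail to reject H0.

n_eff = 10, pos = 4, neg = 6, p = 0.753906, fail to reject H0.


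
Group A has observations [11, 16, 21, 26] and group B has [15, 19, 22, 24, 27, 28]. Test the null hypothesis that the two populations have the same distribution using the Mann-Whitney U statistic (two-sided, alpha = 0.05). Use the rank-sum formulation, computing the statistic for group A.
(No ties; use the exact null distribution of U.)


Step 1: Combine and sort all 10 observations; assign midranks.
sorted (value, group): (11,X), (15,Y), (16,X), (19,Y), (21,X), (22,Y), (24,Y), (26,X), (27,Y), (28,Y)
ranks: 11->1, 15->2, 16->3, 19->4, 21->5, 22->6, 24->7, 26->8, 27->9, 28->10
Step 2: Rank sum for X: R1 = 1 + 3 + 5 + 8 = 17.
Step 3: U_X = R1 - n1(n1+1)/2 = 17 - 4*5/2 = 17 - 10 = 7.
       U_Y = n1*n2 - U_X = 24 - 7 = 17.
Step 4: No ties, so the exact null distribution of U (based on enumerating the C(10,4) = 210 equally likely rank assignments) gives the two-sided p-value.
Step 5: p-value = 0.352381; compare to alpha = 0.05. fail to reject H0.

U_X = 7, p = 0.352381, fail to reject H0 at alpha = 0.05.


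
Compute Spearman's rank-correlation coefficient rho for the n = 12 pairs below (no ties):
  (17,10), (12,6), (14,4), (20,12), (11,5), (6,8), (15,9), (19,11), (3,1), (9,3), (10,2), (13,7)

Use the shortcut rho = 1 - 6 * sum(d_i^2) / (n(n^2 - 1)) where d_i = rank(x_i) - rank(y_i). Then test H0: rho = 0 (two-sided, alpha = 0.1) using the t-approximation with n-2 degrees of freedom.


Step 1: Rank x and y separately (midranks; no ties here).
rank(x): 17->10, 12->6, 14->8, 20->12, 11->5, 6->2, 15->9, 19->11, 3->1, 9->3, 10->4, 13->7
rank(y): 10->10, 6->6, 4->4, 12->12, 5->5, 8->8, 9->9, 11->11, 1->1, 3->3, 2->2, 7->7
Step 2: d_i = R_x(i) - R_y(i); compute d_i^2.
  (10-10)^2=0, (6-6)^2=0, (8-4)^2=16, (12-12)^2=0, (5-5)^2=0, (2-8)^2=36, (9-9)^2=0, (11-11)^2=0, (1-1)^2=0, (3-3)^2=0, (4-2)^2=4, (7-7)^2=0
sum(d^2) = 56.
Step 3: rho = 1 - 6*56 / (12*(12^2 - 1)) = 1 - 336/1716 = 0.804196.
Step 4: Under H0, t = rho * sqrt((n-2)/(1-rho^2)) = 4.2787 ~ t(10).
Step 5: Two-sided p-value from the t-distribution with 10 df = 0.001615.
Step 6: alpha = 0.1. reject H0.

rho = 0.8042, p = 0.001615, reject H0 at alpha = 0.1.


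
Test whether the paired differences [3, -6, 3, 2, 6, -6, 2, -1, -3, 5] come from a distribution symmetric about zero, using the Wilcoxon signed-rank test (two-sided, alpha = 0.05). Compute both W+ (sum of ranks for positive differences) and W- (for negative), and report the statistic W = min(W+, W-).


Step 1: Drop any zero differences (none here) and take |d_i|.
|d| = [3, 6, 3, 2, 6, 6, 2, 1, 3, 5]
Step 2: Midrank |d_i| (ties get averaged ranks).
ranks: |3|->5, |6|->9, |3|->5, |2|->2.5, |6|->9, |6|->9, |2|->2.5, |1|->1, |3|->5, |5|->7
Step 3: Attach original signs; sum ranks with positive sign and with negative sign.
W+ = 5 + 5 + 2.5 + 9 + 2.5 + 7 = 31
W- = 9 + 9 + 1 + 5 = 24
(Check: W+ + W- = 55 should equal n(n+1)/2 = 55.)
Step 4: Test statistic W = min(W+, W-) = 24.
Step 5: Ties in |d|, so use the tie-corrected normal approximation.
        E[W] = n(n+1)/4 = 10*11/4 = 27.5.
        Tie groups: |d|=2 (t=2), |d|=3 (t=3), |d|=6 (t=3); sum(t^3 - t) = 54.
        Var[W] = n(n+1)(2n+1)/24 - sum(t^3-t)/48 = 2310/24 - 54/48 = 95.125.
        z = (W - E[W]) / sqrt(Var[W]) = (24 - 27.5) / 9.7532 = -0.3589.
        Two-sided p = 2*Phi(z) = 0.719703.
Step 6: alpha = 0.05. fail to reject H0.

W+ = 31, W- = 24, W = min = 24, p = 0.719703, fail to reject H0.


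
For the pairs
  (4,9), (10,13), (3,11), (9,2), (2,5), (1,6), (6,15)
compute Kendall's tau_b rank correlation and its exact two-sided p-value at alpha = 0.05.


Step 1: Enumerate the 21 unordered pairs (i,j) with i<j and classify each by sign(x_j-x_i) * sign(y_j-y_i).
  (1,2):dx=+6,dy=+4->C; (1,3):dx=-1,dy=+2->D; (1,4):dx=+5,dy=-7->D; (1,5):dx=-2,dy=-4->C
  (1,6):dx=-3,dy=-3->C; (1,7):dx=+2,dy=+6->C; (2,3):dx=-7,dy=-2->C; (2,4):dx=-1,dy=-11->C
  (2,5):dx=-8,dy=-8->C; (2,6):dx=-9,dy=-7->C; (2,7):dx=-4,dy=+2->D; (3,4):dx=+6,dy=-9->D
  (3,5):dx=-1,dy=-6->C; (3,6):dx=-2,dy=-5->C; (3,7):dx=+3,dy=+4->C; (4,5):dx=-7,dy=+3->D
  (4,6):dx=-8,dy=+4->D; (4,7):dx=-3,dy=+13->D; (5,6):dx=-1,dy=+1->D; (5,7):dx=+4,dy=+10->C
  (6,7):dx=+5,dy=+9->C
Step 2: C = 13, D = 8, total pairs = 21.
Step 3: tau = (C - D)/(n(n-1)/2) = (13 - 8)/21 = 0.238095.
Step 4: Exact two-sided p-value (enumerate n! = 5040 permutations of y under H0): p = 0.561905.
Step 5: alpha = 0.05. fail to reject H0.

tau_b = 0.2381 (C=13, D=8), p = 0.561905, fail to reject H0.


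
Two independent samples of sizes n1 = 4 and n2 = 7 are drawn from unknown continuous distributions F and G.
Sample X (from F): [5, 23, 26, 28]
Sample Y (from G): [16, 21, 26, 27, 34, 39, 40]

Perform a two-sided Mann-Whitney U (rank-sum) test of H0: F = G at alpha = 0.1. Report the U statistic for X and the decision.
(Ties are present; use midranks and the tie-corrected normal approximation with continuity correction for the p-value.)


Step 1: Combine and sort all 11 observations; assign midranks.
sorted (value, group): (5,X), (16,Y), (21,Y), (23,X), (26,X), (26,Y), (27,Y), (28,X), (34,Y), (39,Y), (40,Y)
ranks: 5->1, 16->2, 21->3, 23->4, 26->5.5, 26->5.5, 27->7, 28->8, 34->9, 39->10, 40->11
Step 2: Rank sum for X: R1 = 1 + 4 + 5.5 + 8 = 18.5.
Step 3: U_X = R1 - n1(n1+1)/2 = 18.5 - 4*5/2 = 18.5 - 10 = 8.5.
       U_Y = n1*n2 - U_X = 28 - 8.5 = 19.5.
Step 4: Ties are present, so use the tie-corrected normal approximation (with continuity correction) for the p-value.
Step 5: p-value = 0.343605; compare to alpha = 0.1. fail to reject H0.

U_X = 8.5, p = 0.343605, fail to reject H0 at alpha = 0.1.


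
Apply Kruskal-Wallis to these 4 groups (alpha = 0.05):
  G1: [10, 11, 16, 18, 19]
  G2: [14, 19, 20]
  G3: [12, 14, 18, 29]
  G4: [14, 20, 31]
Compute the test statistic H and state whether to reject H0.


Step 1: Combine all N = 15 observations and assign midranks.
sorted (value, group, rank): (10,G1,1), (11,G1,2), (12,G3,3), (14,G2,5), (14,G3,5), (14,G4,5), (16,G1,7), (18,G1,8.5), (18,G3,8.5), (19,G1,10.5), (19,G2,10.5), (20,G2,12.5), (20,G4,12.5), (29,G3,14), (31,G4,15)
Step 2: Sum ranks within each group.
R_1 = 29 (n_1 = 5)
R_2 = 28 (n_2 = 3)
R_3 = 30.5 (n_3 = 4)
R_4 = 32.5 (n_4 = 3)
Step 3: H = 12/(N(N+1)) * sum(R_i^2/n_i) - 3(N+1)
     = 12/(15*16) * (29^2/5 + 28^2/3 + 30.5^2/4 + 32.5^2/3) - 3*16
     = 0.050000 * 1014.18 - 48
     = 2.708958.
Step 4: Ties present; correction factor C = 1 - 42/(15^3 - 15) = 0.987500. Corrected H = 2.708958 / 0.987500 = 2.743249.
Step 5: Under H0, H ~ chi^2(3); p-value = 0.432928.
Step 6: alpha = 0.05. fail to reject H0.

H = 2.7432, df = 3, p = 0.432928, fail to reject H0.


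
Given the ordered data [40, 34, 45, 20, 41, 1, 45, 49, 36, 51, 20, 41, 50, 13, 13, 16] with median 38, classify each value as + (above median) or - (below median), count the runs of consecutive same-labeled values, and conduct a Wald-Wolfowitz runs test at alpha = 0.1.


Step 1: Compute median = 38; label A = above, B = below.
Labels in order: ABABABAABABAABBB  (n_A = 8, n_B = 8)
Step 2: Count runs R = 12.
Step 3: Under H0 (random ordering), E[R] = 2*n_A*n_B/(n_A+n_B) + 1 = 2*8*8/16 + 1 = 9.0000.
        Var[R] = 2*n_A*n_B*(2*n_A*n_B - n_A - n_B) / ((n_A+n_B)^2 * (n_A+n_B-1)) = 14336/3840 = 3.7333.
        SD[R] = 1.9322.
Step 4: Continuity-corrected z = (R - 0.5 - E[R]) / SD[R] = (12 - 0.5 - 9.0000) / 1.9322 = 1.2939.
Step 5: Two-sided p-value via normal approximation = 2*(1 - Phi(|z|)) = 0.195709.
Step 6: alpha = 0.1. fail to reject H0.

R = 12, z = 1.2939, p = 0.195709, fail to reject H0.
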